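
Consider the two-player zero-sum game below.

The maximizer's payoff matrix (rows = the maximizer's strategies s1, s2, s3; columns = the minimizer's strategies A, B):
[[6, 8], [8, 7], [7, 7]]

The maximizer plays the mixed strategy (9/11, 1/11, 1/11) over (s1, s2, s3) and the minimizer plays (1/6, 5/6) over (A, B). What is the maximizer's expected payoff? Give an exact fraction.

Against (1/6, 5/6), each row's expected payoff is s1: 23/3; s2: 43/6; s3: 7.
Taking the (9/11, 1/11, 1/11)-weighted average: (9/11)·(23/3) + (1/11)·(43/6) + (1/11)·(7) = 499/66.

499/66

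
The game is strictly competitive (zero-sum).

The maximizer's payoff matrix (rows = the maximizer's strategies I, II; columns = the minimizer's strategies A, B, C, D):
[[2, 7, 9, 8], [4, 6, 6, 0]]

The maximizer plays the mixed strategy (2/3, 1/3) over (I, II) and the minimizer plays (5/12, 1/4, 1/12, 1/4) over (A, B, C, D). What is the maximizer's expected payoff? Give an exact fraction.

43/9

Against (5/12, 1/4, 1/12, 1/4), each row's expected payoff is I: 16/3; II: 11/3.
Taking the (2/3, 1/3)-weighted average: (2/3)·(16/3) + (1/3)·(11/3) = 43/9.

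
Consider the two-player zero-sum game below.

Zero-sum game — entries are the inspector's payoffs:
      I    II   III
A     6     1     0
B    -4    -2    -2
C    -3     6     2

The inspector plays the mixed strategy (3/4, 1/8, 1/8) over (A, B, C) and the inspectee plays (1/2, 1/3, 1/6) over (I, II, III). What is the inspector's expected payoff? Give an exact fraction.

107/48

Against (1/2, 1/3, 1/6), each row's expected payoff is A: 10/3; B: -3; C: 5/6.
Taking the (3/4, 1/8, 1/8)-weighted average: (3/4)·(10/3) + (1/8)·(-3) + (1/8)·(5/6) = 107/48.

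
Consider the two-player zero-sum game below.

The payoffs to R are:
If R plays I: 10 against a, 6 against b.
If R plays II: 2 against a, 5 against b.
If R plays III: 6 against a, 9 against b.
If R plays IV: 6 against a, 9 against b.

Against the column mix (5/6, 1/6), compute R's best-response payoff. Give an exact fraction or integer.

28/3

I: (10)·(5/6) + (6)·(1/6) = 28/3.
II: (2)·(5/6) + (5)·(1/6) = 5/2.
III: (6)·(5/6) + (9)·(1/6) = 13/2.
IV: (6)·(5/6) + (9)·(1/6) = 13/2.
The best pure response is I with expected payoff 28/3.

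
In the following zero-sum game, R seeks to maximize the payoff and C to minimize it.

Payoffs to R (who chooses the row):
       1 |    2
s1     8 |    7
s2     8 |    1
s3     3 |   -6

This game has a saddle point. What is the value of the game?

7

Row minima: 7, 1, -6 → R's maximin is 7.
Column maxima: 8, 7 → C's minimax is 7.
They coincide at (s1, 2), so the value is 7.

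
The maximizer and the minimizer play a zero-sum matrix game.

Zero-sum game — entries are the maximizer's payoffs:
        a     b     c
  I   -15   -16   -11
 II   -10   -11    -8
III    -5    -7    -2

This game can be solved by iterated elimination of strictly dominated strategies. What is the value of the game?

-7

Row II is strictly dominated by row III (-5>-10, -7>-11, -2>-8); eliminate II.
Row I is strictly dominated by row III (-5>-15, -7>-16, -2>-11); eliminate I.
Column a is strictly dominated by b for the minimizer (-7<-5); eliminate a.
Column c is strictly dominated by b for the minimizer (-7<-2); eliminate c.
Only (III, b) remains, with payoff -7.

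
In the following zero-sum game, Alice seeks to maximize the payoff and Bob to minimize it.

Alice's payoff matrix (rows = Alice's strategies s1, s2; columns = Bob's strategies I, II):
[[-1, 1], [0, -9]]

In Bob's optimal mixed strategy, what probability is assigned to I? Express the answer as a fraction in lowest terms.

Row minima are -1 and -9, so Alice's maximin is -1; column maxima are 0 and 1, so Bob's minimax is 0. These differ, so the equilibrium is in mixed strategies.
Let Bob play I with probability q. Alice is indifferent when −q + (1−q) = −9(1−q), giving q = 10/11.

10/11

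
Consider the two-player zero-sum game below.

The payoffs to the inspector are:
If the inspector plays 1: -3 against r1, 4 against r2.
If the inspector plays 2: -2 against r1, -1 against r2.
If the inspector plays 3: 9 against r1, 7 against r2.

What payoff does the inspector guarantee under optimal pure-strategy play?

7

Row minima: -3, -2, 7 → the inspector's maximin is 7.
Column maxima: 9, 7 → the inspectee's minimax is 7.
They coincide at (3, r2), so the value is 7.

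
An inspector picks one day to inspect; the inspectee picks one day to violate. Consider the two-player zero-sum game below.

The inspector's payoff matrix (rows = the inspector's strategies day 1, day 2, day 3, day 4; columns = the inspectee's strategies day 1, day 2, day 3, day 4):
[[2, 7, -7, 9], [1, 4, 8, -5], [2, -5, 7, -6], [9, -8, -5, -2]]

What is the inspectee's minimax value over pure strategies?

7

The worst case (largest entry) in each column is day 1: 9, day 2: 7, day 3: 8, day 4: 9.
The best (smallest) of these is 7.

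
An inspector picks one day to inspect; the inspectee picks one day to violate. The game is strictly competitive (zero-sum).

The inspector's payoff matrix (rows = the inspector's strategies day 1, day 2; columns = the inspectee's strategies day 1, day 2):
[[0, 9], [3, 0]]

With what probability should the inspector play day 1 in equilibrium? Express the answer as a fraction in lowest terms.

1/4

Row minima are 0 and 0, so the inspector's maximin is 0; column maxima are 3 and 9, so the inspectee's minimax is 3. These differ, so the equilibrium is in mixed strategies.
Let the inspector play day 1 with probability p. The inspectee is indifferent when 3(1−p) = 9p, giving p = 1/4.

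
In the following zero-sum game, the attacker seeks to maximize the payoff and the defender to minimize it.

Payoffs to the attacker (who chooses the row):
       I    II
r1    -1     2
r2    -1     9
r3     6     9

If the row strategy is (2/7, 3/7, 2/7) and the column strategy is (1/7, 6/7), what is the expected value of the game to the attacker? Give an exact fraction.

43/7

Against (1/7, 6/7), each row's expected payoff is r1: 11/7; r2: 53/7; r3: 60/7.
Taking the (2/7, 3/7, 2/7)-weighted average: (2/7)·(11/7) + (3/7)·(53/7) + (2/7)·(60/7) = 43/7.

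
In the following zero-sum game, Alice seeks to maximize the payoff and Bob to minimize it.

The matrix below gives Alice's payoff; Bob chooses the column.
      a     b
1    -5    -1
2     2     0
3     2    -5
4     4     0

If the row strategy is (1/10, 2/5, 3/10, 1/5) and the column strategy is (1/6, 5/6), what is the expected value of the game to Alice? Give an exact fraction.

-21/20

Against (1/6, 5/6), each row's expected payoff is 1: -5/3; 2: 1/3; 3: -23/6; 4: 2/3.
Taking the (1/10, 2/5, 3/10, 1/5)-weighted average: (1/10)·(-5/3) + (2/5)·(1/3) + (3/10)·(-23/6) + (1/5)·(2/3) = -21/20.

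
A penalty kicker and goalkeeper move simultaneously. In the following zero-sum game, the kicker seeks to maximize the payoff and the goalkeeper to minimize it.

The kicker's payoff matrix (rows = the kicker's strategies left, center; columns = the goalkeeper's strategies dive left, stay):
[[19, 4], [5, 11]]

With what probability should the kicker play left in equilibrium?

Row minima are 4 and 5, so the kicker's maximin is 5; column maxima are 19 and 11, so the goalkeeper's minimax is 11. These differ, so the equilibrium is in mixed strategies.
Let the kicker play left with probability p. The goalkeeper is indifferent when 19p + 5(1−p) = 4p + 11(1−p), giving p = 2/7.

2/7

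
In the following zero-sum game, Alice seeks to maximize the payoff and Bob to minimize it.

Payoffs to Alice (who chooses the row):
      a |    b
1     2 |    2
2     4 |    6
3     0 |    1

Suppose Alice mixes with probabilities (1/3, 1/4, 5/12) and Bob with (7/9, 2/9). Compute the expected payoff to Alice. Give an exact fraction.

101/54

Against (7/9, 2/9), each row's expected payoff is 1: 2; 2: 40/9; 3: 2/9.
Taking the (1/3, 1/4, 5/12)-weighted average: (1/3)·(2) + (1/4)·(40/9) + (5/12)·(2/9) = 101/54.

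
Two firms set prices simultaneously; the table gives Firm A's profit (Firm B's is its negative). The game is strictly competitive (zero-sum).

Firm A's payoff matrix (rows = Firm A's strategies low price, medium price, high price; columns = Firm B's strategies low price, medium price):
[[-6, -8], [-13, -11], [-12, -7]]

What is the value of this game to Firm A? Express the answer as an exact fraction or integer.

-54/7

Row medium price is strictly dominated by row high price, so Firm A never plays it.
The remaining 2×2 game on (low price, high price) × (low price, medium price) has no saddle point. Let Firm A play low price with probability p; indifference gives −6p − 12(1−p) = −8p − 7(1−p), so p = 5/7.
Similarly Firm B's optimal q on low price is 1/7, and the value is -6·(1/7) + (-8)·(6/7) = -54/7.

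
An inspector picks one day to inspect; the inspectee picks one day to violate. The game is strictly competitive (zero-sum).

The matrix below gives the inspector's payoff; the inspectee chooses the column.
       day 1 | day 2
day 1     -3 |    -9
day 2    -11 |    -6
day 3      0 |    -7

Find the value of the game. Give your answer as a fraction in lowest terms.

-77/12

Row day 1 is strictly dominated by row day 3, so the inspector never plays it.
The remaining 2×2 game on (day 2, day 3) × (day 1, day 2) has no saddle point. Let the inspector play day 2 with probability p; indifference gives −11p = −6p − 7(1−p), so p = 7/12.
Similarly the inspectee's optimal q on day 1 is 1/12, and the value is -11·(1/12) + (-6)·(11/12) = -77/12.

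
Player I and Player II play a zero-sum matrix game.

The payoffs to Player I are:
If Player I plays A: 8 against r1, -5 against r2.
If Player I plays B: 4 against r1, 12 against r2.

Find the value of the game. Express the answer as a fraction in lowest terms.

116/21

Row minima are -5 and 4, so Player I's maximin is 4; column maxima are 8 and 12, so Player II's minimax is 8. These differ, so the equilibrium is in mixed strategies.
Let Player I play A with probability p. Player II is indifferent when 8p + 4(1−p) = −5p + 12(1−p), giving p = 8/21.
Let Player II play r1 with probability q. Player I is indifferent when 8q − 5(1−q) = 4q + 12(1−q), giving q = 17/21.
The value is 8·(17/21) + (-5)·(4/21) = 116/21.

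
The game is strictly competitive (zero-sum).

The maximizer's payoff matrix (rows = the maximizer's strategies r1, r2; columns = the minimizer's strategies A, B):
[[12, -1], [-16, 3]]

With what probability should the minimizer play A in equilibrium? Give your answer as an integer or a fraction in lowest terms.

Row minima are -1 and -16, so the maximizer's maximin is -1; column maxima are 12 and 3, so the minimizer's minimax is 3. These differ, so the equilibrium is in mixed strategies.
Let the minimizer play A with probability q. The maximizer is indifferent when 12q − (1−q) = −16q + 3(1−q), giving q = 1/8.

1/8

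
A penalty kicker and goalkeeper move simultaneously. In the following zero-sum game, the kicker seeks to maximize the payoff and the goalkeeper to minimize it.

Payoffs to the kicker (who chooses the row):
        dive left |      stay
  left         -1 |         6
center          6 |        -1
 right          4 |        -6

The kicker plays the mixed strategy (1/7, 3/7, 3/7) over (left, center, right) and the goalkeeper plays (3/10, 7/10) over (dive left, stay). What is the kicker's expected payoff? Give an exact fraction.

-9/35

Against (3/10, 7/10), each row's expected payoff is left: 39/10; center: 11/10; right: -3.
Taking the (1/7, 3/7, 3/7)-weighted average: (1/7)·(39/10) + (3/7)·(11/10) + (3/7)·(-3) = -9/35.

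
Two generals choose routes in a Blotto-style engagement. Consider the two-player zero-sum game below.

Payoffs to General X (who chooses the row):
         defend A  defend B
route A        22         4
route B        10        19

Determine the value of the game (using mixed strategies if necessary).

Row minima are 4 and 10, so General X's maximin is 10; column maxima are 22 and 19, so General Y's minimax is 19. These differ, so the equilibrium is in mixed strategies.
Let General X play route A with probability p. General Y is indifferent when 22p + 10(1−p) = 4p + 19(1−p), giving p = 1/3.
Let General Y play defend A with probability q. General X is indifferent when 22q + 4(1−q) = 10q + 19(1−q), giving q = 5/9.
The value is 22·(5/9) + (4)·(4/9) = 14.

14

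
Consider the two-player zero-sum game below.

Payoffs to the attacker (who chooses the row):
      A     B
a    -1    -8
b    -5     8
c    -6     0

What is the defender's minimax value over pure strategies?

-1

The worst case (largest entry) in each column is A: -1, B: 8.
The best (smallest) of these is -1.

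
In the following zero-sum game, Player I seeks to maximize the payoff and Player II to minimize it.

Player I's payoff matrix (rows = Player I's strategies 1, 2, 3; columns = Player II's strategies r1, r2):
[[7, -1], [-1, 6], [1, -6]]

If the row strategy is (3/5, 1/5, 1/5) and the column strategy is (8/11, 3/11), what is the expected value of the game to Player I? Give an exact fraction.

159/55

Against (8/11, 3/11), each row's expected payoff is 1: 53/11; 2: 10/11; 3: -10/11.
Taking the (3/5, 1/5, 1/5)-weighted average: (3/5)·(53/11) + (1/5)·(10/11) + (1/5)·(-10/11) = 159/55.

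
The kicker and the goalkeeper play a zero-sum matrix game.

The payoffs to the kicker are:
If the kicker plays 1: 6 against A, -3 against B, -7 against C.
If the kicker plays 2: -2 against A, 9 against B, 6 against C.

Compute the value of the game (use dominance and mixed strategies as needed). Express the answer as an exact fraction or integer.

22/21

Column B is strictly dominated by C for the goalkeeper (it gives the kicker more in every row).
The remaining 2×2 game on (1, 2) × (A, C) has no saddle point. Let the kicker play 1 with probability p; indifference gives 6p − 2(1−p) = −7p + 6(1−p), so p = 8/21.
Similarly the goalkeeper's optimal q on A is 13/21, and the value is 6·(13/21) + (-7)·(8/21) = 22/21.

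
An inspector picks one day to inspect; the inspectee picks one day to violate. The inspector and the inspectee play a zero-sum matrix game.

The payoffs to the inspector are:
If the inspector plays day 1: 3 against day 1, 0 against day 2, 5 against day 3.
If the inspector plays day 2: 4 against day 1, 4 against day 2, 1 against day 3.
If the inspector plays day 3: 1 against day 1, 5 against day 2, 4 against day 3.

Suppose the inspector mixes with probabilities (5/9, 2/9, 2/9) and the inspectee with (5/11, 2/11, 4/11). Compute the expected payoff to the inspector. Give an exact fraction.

Against (5/11, 2/11, 4/11), each row's expected payoff is day 1: 35/11; day 2: 32/11; day 3: 31/11.
Taking the (5/9, 2/9, 2/9)-weighted average: (5/9)·(35/11) + (2/9)·(32/11) + (2/9)·(31/11) = 301/99.

301/99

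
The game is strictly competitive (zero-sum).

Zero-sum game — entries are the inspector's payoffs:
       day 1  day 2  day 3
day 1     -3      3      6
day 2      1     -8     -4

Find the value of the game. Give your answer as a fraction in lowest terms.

-7/5

Column day 3 is strictly dominated by day 2 for the inspectee (it gives the inspector more in every row).
The remaining 2×2 game on (day 1, day 2) × (day 1, day 2) has no saddle point. Let the inspector play day 1 with probability p; indifference gives −3p + (1−p) = 3p − 8(1−p), so p = 3/5.
Similarly the inspectee's optimal q on day 1 is 11/15, and the value is -3·(11/15) + (3)·(4/15) = -7/5.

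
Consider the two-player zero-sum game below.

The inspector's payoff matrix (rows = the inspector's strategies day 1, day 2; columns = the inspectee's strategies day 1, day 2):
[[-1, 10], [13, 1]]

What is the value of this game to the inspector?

131/23

Row minima are -1 and 1, so the inspector's maximin is 1; column maxima are 13 and 10, so the inspectee's minimax is 10. These differ, so the equilibrium is in mixed strategies.
Let the inspector play day 1 with probability p. The inspectee is indifferent when −p + 13(1−p) = 10p + (1−p), giving p = 12/23.
Let the inspectee play day 1 with probability q. The inspector is indifferent when −q + 10(1−q) = 13q + (1−q), giving q = 9/23.
The value is -1·(9/23) + (10)·(14/23) = 131/23.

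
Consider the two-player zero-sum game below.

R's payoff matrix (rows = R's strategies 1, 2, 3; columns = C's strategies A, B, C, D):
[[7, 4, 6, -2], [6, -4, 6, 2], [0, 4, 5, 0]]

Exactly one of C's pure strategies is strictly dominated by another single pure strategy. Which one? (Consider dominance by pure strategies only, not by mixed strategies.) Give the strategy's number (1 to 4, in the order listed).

C prefers columns that give R less. Compare C with B: 4 < 6, -4 < 6, 4 < 5.
So B strictly dominates C for C; C is strictly dominated.

3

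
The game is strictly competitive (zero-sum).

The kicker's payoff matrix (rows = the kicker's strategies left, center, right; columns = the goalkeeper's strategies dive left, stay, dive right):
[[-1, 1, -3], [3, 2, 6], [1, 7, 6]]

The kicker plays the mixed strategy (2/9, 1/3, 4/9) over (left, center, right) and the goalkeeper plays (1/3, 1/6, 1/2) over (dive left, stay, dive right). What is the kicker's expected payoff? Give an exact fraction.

83/27

Against (1/3, 1/6, 1/2), each row's expected payoff is left: -5/3; center: 13/3; right: 9/2.
Taking the (2/9, 1/3, 4/9)-weighted average: (2/9)·(-5/3) + (1/3)·(13/3) + (4/9)·(9/2) = 83/27.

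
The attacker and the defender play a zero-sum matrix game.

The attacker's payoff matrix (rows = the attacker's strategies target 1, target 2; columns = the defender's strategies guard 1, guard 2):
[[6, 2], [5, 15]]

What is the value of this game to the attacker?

40/7

Row minima are 2 and 5, so the attacker's maximin is 5; column maxima are 6 and 15, so the defender's minimax is 6. These differ, so the equilibrium is in mixed strategies.
Let the attacker play target 1 with probability p. The defender is indifferent when 6p + 5(1−p) = 2p + 15(1−p), giving p = 5/7.
Let the defender play guard 1 with probability q. The attacker is indifferent when 6q + 2(1−q) = 5q + 15(1−q), giving q = 13/14.
The value is 6·(13/14) + (2)·(1/14) = 40/7.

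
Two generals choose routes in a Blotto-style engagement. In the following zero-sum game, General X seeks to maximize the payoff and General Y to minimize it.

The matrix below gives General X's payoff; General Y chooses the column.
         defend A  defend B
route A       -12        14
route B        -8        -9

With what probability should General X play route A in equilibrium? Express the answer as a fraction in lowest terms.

Row minima are -12 and -9, so General X's maximin is -9; column maxima are -8 and 14, so General Y's minimax is -8. These differ, so the equilibrium is in mixed strategies.
Let General X play route A with probability p. General Y is indifferent when −12p − 8(1−p) = 14p − 9(1−p), giving p = 1/27.

1/27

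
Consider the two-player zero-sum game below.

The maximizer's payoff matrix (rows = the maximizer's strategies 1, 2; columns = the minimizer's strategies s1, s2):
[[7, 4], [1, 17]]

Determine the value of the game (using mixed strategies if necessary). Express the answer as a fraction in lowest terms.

115/19

Row minima are 4 and 1, so the maximizer's maximin is 4; column maxima are 7 and 17, so the minimizer's minimax is 7. These differ, so the equilibrium is in mixed strategies.
Let the maximizer play 1 with probability p. The minimizer is indifferent when 7p + (1−p) = 4p + 17(1−p), giving p = 16/19.
Let the minimizer play s1 with probability q. The maximizer is indifferent when 7q + 4(1−q) = q + 17(1−q), giving q = 13/19.
The value is 7·(13/19) + (4)·(6/19) = 115/19.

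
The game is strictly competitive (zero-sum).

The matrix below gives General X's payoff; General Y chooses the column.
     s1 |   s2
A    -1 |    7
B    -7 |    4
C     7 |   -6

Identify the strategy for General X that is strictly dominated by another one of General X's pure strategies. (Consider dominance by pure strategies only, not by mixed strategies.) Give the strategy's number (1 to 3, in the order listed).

Compare B with A: -1 > -7, 7 > 4.
So A strictly dominates B for General X; B is strictly dominated.

2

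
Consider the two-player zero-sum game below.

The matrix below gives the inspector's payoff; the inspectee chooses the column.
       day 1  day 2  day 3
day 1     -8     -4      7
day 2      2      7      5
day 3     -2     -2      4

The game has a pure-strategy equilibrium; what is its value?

2

Row minima: -8, 2, -2 → the inspector's maximin is 2.
Column maxima: 2, 7, 7 → the inspectee's minimax is 2.
They coincide at (day 2, day 1), so the value is 2.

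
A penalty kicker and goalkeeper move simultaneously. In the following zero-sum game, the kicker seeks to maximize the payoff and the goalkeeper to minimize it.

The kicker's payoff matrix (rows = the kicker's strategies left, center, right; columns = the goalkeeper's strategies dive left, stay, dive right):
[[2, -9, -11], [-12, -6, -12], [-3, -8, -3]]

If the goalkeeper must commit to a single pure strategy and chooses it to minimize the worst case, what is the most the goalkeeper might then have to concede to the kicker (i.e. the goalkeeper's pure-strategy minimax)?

The worst case (largest entry) in each column is dive left: 2, stay: -6, dive right: -3.
The best (smallest) of these is -6.

-6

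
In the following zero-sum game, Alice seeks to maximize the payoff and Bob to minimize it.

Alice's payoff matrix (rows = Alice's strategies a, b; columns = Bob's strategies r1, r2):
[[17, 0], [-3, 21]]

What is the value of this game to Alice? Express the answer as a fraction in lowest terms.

357/41

Row minima are 0 and -3, so Alice's maximin is 0; column maxima are 17 and 21, so Bob's minimax is 17. These differ, so the equilibrium is in mixed strategies.
Let Alice play a with probability p. Bob is indifferent when 17p − 3(1−p) = 21(1−p), giving p = 24/41.
Let Bob play r1 with probability q. Alice is indifferent when 17q = −3q + 21(1−q), giving q = 21/41.
The value is 17·(21/41) + (0)·(20/41) = 357/41.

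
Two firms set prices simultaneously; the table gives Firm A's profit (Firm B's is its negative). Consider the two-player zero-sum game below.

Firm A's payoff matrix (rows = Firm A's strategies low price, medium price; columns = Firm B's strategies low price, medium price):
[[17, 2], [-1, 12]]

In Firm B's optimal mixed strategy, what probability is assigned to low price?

Row minima are 2 and -1, so Firm A's maximin is 2; column maxima are 17 and 12, so Firm B's minimax is 12. These differ, so the equilibrium is in mixed strategies.
Let Firm B play low price with probability q. Firm A is indifferent when 17q + 2(1−q) = −q + 12(1−q), giving q = 5/14.

5/14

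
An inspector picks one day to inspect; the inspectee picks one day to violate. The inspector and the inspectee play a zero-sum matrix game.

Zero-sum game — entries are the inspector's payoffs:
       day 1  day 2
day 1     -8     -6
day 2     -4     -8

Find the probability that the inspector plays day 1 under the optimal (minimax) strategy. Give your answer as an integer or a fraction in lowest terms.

2/3

Row minima are -8 and -8, so the inspector's maximin is -8; column maxima are -4 and -6, so the inspectee's minimax is -6. These differ, so the equilibrium is in mixed strategies.
Let the inspector play day 1 with probability p. The inspectee is indifferent when −8p − 4(1−p) = −6p − 8(1−p), giving p = 2/3.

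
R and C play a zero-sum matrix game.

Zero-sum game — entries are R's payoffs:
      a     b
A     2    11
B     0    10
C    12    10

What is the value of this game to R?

112/11

Row B is strictly dominated by row A, so R never plays it.
The remaining 2×2 game on (A, C) × (a, b) has no saddle point. Let R play A with probability p; indifference gives 2p + 12(1−p) = 11p + 10(1−p), so p = 2/11.
Similarly C's optimal q on a is 1/11, and the value is 2·(1/11) + (11)·(10/11) = 112/11.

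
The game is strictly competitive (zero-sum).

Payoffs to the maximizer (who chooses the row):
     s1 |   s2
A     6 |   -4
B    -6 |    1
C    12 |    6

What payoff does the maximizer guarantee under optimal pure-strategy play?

6

Row minima: -4, -6, 6 → the maximizer's maximin is 6.
Column maxima: 12, 6 → the minimizer's minimax is 6.
They coincide at (C, s2), so the value is 6.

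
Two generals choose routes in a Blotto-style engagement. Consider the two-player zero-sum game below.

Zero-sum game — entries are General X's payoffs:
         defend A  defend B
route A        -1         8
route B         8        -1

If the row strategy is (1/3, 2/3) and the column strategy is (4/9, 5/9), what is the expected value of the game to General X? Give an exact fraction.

10/3

Against (4/9, 5/9), each row's expected payoff is route A: 4; route B: 3.
Taking the (1/3, 2/3)-weighted average: (1/3)·(4) + (2/3)·(3) = 10/3.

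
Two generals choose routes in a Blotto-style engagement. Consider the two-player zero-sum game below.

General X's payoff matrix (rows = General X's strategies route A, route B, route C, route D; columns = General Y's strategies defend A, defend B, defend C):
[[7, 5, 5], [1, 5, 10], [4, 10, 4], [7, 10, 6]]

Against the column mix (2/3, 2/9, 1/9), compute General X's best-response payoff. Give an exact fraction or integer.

68/9

route A: (7)·(2/3) + (5)·(2/9) + (5)·(1/9) = 19/3.
route B: (1)·(2/3) + (5)·(2/9) + (10)·(1/9) = 26/9.
route C: (4)·(2/3) + (10)·(2/9) + (4)·(1/9) = 16/3.
route D: (7)·(2/3) + (10)·(2/9) + (6)·(1/9) = 68/9.
The best pure response is route D with expected payoff 68/9.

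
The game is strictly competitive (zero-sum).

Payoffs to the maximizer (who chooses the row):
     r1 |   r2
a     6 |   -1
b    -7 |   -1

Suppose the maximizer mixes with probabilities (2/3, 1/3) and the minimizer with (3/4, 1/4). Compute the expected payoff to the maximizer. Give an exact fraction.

Against (3/4, 1/4), each row's expected payoff is a: 17/4; b: -11/2.
Taking the (2/3, 1/3)-weighted average: (2/3)·(17/4) + (1/3)·(-11/2) = 1.

1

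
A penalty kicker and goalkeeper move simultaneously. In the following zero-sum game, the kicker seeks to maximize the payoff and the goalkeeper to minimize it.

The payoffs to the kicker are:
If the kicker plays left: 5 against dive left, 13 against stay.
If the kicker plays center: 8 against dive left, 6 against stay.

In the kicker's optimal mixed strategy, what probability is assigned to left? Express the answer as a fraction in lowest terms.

1/5

Row minima are 5 and 6, so the kicker's maximin is 6; column maxima are 8 and 13, so the goalkeeper's minimax is 8. These differ, so the equilibrium is in mixed strategies.
Let the kicker play left with probability p. The goalkeeper is indifferent when 5p + 8(1−p) = 13p + 6(1−p), giving p = 1/5.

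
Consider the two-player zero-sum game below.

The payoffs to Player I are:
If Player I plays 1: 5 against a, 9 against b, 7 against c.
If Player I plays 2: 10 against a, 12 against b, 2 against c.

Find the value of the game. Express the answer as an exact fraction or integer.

6

Column b is strictly dominated by a for Player II (it gives Player I more in every row).
The remaining 2×2 game on (1, 2) × (a, c) has no saddle point. Let Player I play 1 with probability p; indifference gives 5p + 10(1−p) = 7p + 2(1−p), so p = 4/5.
Similarly Player II's optimal q on a is 1/2, and the value is 5·(1/2) + (7)·(1/2) = 6.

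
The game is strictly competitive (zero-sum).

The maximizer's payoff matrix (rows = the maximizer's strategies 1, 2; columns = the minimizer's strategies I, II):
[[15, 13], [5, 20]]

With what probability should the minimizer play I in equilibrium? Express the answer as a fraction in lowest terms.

Row minima are 13 and 5, so the maximizer's maximin is 13; column maxima are 15 and 20, so the minimizer's minimax is 15. These differ, so the equilibrium is in mixed strategies.
Let the minimizer play I with probability q. The maximizer is indifferent when 15q + 13(1−q) = 5q + 20(1−q), giving q = 7/17.

7/17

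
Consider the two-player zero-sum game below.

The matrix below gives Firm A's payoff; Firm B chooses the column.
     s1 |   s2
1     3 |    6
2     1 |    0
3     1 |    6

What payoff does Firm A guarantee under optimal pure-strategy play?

3

Row minima: 3, 0, 1 → Firm A's maximin is 3.
Column maxima: 3, 6 → Firm B's minimax is 3.
They coincide at (1, s1), so the value is 3.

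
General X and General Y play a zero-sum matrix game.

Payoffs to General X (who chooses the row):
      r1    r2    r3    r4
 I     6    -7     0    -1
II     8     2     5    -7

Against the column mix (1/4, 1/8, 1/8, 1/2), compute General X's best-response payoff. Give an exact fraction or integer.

1/8

I: (6)·(1/4) + (-7)·(1/8) + (0)·(1/8) + (-1)·(1/2) = 1/8.
II: (8)·(1/4) + (2)·(1/8) + (5)·(1/8) + (-7)·(1/2) = -5/8.
The best pure response is I with expected payoff 1/8.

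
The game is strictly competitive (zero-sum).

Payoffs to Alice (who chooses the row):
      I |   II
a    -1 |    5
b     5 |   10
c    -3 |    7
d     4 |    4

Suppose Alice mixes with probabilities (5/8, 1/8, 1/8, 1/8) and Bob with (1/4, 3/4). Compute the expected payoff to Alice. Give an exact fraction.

139/32

Against (1/4, 3/4), each row's expected payoff is a: 7/2; b: 35/4; c: 9/2; d: 4.
Taking the (5/8, 1/8, 1/8, 1/8)-weighted average: (5/8)·(7/2) + (1/8)·(35/4) + (1/8)·(9/2) + (1/8)·(4) = 139/32.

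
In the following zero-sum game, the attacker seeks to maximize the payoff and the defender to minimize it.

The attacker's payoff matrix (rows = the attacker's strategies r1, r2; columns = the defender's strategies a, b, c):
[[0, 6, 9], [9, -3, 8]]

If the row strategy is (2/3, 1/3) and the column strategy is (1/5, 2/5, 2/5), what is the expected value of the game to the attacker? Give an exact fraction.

79/15

Against (1/5, 2/5, 2/5), each row's expected payoff is r1: 6; r2: 19/5.
Taking the (2/3, 1/3)-weighted average: (2/3)·(6) + (1/3)·(19/5) = 79/15.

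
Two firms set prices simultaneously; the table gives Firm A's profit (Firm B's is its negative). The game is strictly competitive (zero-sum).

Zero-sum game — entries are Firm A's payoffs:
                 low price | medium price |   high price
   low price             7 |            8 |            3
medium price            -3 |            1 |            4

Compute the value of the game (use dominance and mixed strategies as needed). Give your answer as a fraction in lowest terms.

37/11

Column medium price is strictly dominated by low price for Firm B (it gives Firm A more in every row).
The remaining 2×2 game on (low price, medium price) × (low price, high price) has no saddle point. Let Firm A play low price with probability p; indifference gives 7p − 3(1−p) = 3p + 4(1−p), so p = 7/11.
Similarly Firm B's optimal q on low price is 1/11, and the value is 7·(1/11) + (3)·(10/11) = 37/11.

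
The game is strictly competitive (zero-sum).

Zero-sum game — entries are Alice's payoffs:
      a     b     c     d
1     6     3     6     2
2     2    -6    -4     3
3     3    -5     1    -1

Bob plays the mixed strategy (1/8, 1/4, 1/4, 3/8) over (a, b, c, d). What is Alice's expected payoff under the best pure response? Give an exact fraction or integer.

1: (6)·(1/8) + (3)·(1/4) + (6)·(1/4) + (2)·(3/8) = 15/4.
2: (2)·(1/8) + (-6)·(1/4) + (-4)·(1/4) + (3)·(3/8) = -9/8.
3: (3)·(1/8) + (-5)·(1/4) + (1)·(1/4) + (-1)·(3/8) = -1.
The best pure response is 1 with expected payoff 15/4.

15/4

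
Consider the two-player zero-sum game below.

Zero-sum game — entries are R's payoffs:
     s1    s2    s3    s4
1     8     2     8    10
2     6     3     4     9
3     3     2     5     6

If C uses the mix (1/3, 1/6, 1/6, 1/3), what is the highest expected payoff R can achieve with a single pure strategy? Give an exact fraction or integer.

1: (8)·(1/3) + (2)·(1/6) + (8)·(1/6) + (10)·(1/3) = 23/3.
2: (6)·(1/3) + (3)·(1/6) + (4)·(1/6) + (9)·(1/3) = 37/6.
3: (3)·(1/3) + (2)·(1/6) + (5)·(1/6) + (6)·(1/3) = 25/6.
The best pure response is 1 with expected payoff 23/3.

23/3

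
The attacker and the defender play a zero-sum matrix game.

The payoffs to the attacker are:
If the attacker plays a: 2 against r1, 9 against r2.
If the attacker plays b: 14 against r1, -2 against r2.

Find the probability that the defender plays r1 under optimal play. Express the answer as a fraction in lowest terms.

Row minima are 2 and -2, so the attacker's maximin is 2; column maxima are 14 and 9, so the defender's minimax is 9. These differ, so the equilibrium is in mixed strategies.
Let the defender play r1 with probability q. The attacker is indifferent when 2q + 9(1−q) = 14q − 2(1−q), giving q = 11/23.

11/23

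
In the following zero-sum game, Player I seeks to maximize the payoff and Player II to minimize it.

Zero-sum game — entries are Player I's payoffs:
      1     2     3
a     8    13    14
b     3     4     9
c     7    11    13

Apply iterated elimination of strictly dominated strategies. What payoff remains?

Column 2 is strictly dominated by 1 for Player II (8<13, 3<4, 7<11); eliminate 2.
Column 3 is strictly dominated by 1 for Player II (8<14, 3<9, 7<13); eliminate 3.
Row b is strictly dominated by row a (8>3); eliminate b.
Row c is strictly dominated by row a (8>7); eliminate c.
Only (a, 1) remains, with payoff 8.

8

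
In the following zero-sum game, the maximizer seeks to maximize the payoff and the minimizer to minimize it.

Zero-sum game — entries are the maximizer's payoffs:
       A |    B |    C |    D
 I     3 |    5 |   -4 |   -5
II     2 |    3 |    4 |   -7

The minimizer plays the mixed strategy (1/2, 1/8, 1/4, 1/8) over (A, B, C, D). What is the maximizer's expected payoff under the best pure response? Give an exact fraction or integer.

3/2

I: (3)·(1/2) + (5)·(1/8) + (-4)·(1/4) + (-5)·(1/8) = 1/2.
II: (2)·(1/2) + (3)·(1/8) + (4)·(1/4) + (-7)·(1/8) = 3/2.
The best pure response is II with expected payoff 3/2.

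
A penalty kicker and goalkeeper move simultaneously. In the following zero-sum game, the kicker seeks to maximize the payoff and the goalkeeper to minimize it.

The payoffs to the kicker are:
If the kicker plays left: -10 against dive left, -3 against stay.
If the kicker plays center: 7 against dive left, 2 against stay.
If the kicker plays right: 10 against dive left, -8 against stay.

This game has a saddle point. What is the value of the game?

2

Row minima: -10, 2, -8 → the kicker's maximin is 2.
Column maxima: 10, 2 → the goalkeeper's minimax is 2.
They coincide at (center, stay), so the value is 2.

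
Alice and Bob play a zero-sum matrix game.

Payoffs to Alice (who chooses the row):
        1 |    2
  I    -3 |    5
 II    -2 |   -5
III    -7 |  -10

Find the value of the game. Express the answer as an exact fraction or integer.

-25/11

Row III is strictly dominated by row II, so Alice never plays it.
The remaining 2×2 game on (I, II) × (1, 2) has no saddle point. Let Alice play I with probability p; indifference gives −3p − 2(1−p) = 5p − 5(1−p), so p = 3/11.
Similarly Bob's optimal q on 1 is 10/11, and the value is -3·(10/11) + (5)·(1/11) = -25/11.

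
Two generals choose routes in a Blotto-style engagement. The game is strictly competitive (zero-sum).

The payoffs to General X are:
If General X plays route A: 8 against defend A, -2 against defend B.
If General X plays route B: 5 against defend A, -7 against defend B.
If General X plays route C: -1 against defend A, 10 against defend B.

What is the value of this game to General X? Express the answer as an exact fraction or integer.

Row route B is strictly dominated by row route A, so General X never plays it.
The remaining 2×2 game on (route A, route C) × (defend A, defend B) has no saddle point. Let General X play route A with probability p; indifference gives 8p − (1−p) = −2p + 10(1−p), so p = 11/21.
Similarly General Y's optimal q on defend A is 4/7, and the value is 8·(4/7) + (-2)·(3/7) = 26/7.

26/7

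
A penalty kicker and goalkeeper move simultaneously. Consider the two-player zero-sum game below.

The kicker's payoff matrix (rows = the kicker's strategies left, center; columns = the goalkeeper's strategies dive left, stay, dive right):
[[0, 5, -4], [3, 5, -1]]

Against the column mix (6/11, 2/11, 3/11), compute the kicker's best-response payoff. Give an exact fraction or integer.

left: (0)·(6/11) + (5)·(2/11) + (-4)·(3/11) = -2/11.
center: (3)·(6/11) + (5)·(2/11) + (-1)·(3/11) = 25/11.
The best pure response is center with expected payoff 25/11.

25/11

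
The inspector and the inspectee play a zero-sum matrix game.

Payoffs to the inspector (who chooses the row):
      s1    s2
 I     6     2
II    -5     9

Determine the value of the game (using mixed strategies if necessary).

Row minima are 2 and -5, so the inspector's maximin is 2; column maxima are 6 and 9, so the inspectee's minimax is 6. These differ, so the equilibrium is in mixed strategies.
Let the inspector play I with probability p. The inspectee is indifferent when 6p − 5(1−p) = 2p + 9(1−p), giving p = 7/9.
Let the inspectee play s1 with probability q. The inspector is indifferent when 6q + 2(1−q) = −5q + 9(1−q), giving q = 7/18.
The value is 6·(7/18) + (2)·(11/18) = 32/9.

32/9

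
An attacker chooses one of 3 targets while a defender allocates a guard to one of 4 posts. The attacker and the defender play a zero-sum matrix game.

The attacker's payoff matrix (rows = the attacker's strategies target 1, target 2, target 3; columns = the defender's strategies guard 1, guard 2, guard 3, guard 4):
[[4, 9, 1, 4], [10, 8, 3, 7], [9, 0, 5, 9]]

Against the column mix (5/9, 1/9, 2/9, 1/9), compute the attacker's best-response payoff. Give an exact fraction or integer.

71/9

target 1: (4)·(5/9) + (9)·(1/9) + (1)·(2/9) + (4)·(1/9) = 35/9.
target 2: (10)·(5/9) + (8)·(1/9) + (3)·(2/9) + (7)·(1/9) = 71/9.
target 3: (9)·(5/9) + (0)·(1/9) + (5)·(2/9) + (9)·(1/9) = 64/9.
The best pure response is target 2 with expected payoff 71/9.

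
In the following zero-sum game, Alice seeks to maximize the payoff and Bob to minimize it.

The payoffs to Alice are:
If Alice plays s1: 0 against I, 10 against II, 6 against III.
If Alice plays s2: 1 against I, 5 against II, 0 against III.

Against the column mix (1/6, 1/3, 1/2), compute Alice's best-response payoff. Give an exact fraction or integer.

s1: (0)·(1/6) + (10)·(1/3) + (6)·(1/2) = 19/3.
s2: (1)·(1/6) + (5)·(1/3) + (0)·(1/2) = 11/6.
The best pure response is s1 with expected payoff 19/3.

19/3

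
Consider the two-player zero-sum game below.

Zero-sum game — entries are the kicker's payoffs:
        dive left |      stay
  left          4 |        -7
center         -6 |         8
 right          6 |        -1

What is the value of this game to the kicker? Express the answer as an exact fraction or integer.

2

Row left is strictly dominated by row right, so the kicker never plays it.
The remaining 2×2 game on (center, right) × (dive left, stay) has no saddle point. Let the kicker play center with probability p; indifference gives −6p + 6(1−p) = 8p − (1−p), so p = 1/3.
Similarly the goalkeeper's optimal q on dive left is 3/7, and the value is -6·(3/7) + (8)·(4/7) = 2.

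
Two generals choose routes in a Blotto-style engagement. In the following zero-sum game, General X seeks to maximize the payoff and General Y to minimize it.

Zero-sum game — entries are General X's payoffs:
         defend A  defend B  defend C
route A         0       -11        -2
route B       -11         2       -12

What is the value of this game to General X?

Column defend A is strictly dominated by defend C for General Y (it gives General X more in every row).
The remaining 2×2 game on (route A, route B) × (defend B, defend C) has no saddle point. Let General X play route A with probability p; indifference gives −11p + 2(1−p) = −2p − 12(1−p), so p = 14/23.
Similarly General Y's optimal q on defend B is 10/23, and the value is -11·(10/23) + (-2)·(13/23) = -136/23.

-136/23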